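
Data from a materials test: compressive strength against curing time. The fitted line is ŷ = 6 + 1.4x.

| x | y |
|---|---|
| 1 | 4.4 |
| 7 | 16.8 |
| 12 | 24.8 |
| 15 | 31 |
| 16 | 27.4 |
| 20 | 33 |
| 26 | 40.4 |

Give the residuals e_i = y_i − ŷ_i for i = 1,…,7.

x=1: ŷ = 6 + 1.4·1 = 7.4; e = 4.4 − 7.4 = -3
x=7: ŷ = 6 + 1.4·7 = 15.8; e = 16.8 − 15.8 = 1
x=12: ŷ = 6 + 1.4·12 = 22.8; e = 24.8 − 22.8 = 2
x=15: ŷ = 6 + 1.4·15 = 27; e = 31 − 27 = 4
x=16: ŷ = 6 + 1.4·16 = 28.4; e = 27.4 − 28.4 = -1
x=20: ŷ = 6 + 1.4·20 = 34; e = 33 − 34 = -1
x=26: ŷ = 6 + 1.4·26 = 42.4; e = 40.4 − 42.4 = -2

-3, 1, 2, 4, -1, -1, -2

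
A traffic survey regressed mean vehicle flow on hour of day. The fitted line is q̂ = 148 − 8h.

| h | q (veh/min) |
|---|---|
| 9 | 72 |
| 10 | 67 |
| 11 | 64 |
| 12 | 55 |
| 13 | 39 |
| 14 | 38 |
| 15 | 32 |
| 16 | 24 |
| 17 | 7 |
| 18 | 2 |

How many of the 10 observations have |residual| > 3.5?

6

h=9: q̂ = 148 − 8·9 = 76; r = 72 − 76 = -4
h=10: q̂ = 148 − 8·10 = 68; r = 67 − 68 = -1
h=11: q̂ = 148 − 8·11 = 60; r = 64 − 60 = 4
h=12: q̂ = 148 − 8·12 = 52; r = 55 − 52 = 3
h=13: q̂ = 148 − 8·13 = 44; r = 39 − 44 = -5
h=14: q̂ = 148 − 8·14 = 36; r = 38 − 36 = 2
h=15: q̂ = 148 − 8·15 = 28; r = 32 − 28 = 4
h=16: q̂ = 148 − 8·16 = 20; r = 24 − 20 = 4
h=17: q̂ = 148 − 8·17 = 12; r = 7 − 12 = -5
h=18: q̂ = 148 − 8·18 = 4; r = 2 − 4 = -2
|r| > 3.5: h=9 (|r|=4), h=11 (|r|=4), h=13 (|r|=5), h=15 (|r|=4), h=16 (|r|=4), h=17 (|r|=5) → 6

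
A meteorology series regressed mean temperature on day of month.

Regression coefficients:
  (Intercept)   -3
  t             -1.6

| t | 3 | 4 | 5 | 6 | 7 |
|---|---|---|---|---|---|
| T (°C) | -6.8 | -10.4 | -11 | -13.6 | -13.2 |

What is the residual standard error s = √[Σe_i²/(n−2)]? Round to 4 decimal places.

t=3: ŷ = -3 − 1.6·3 = -7.8; e = -6.8 − (-7.8) = 1
t=4: ŷ = -3 − 1.6·4 = -9.4; e = -10.4 − (-9.4) = -1
t=5: ŷ = -3 − 1.6·5 = -11; e = -11 − (-11) = 0
t=6: ŷ = -3 − 1.6·6 = -12.6; e = -13.6 − (-12.6) = -1
t=7: ŷ = -3 − 1.6·7 = -14.2; e = -13.2 − (-14.2) = 1
SSE = 1 + 1 + 0 + 1 + 1 = 4
s = √(4/3) = √1.33333 ≈ 1.1547

s = 1.1547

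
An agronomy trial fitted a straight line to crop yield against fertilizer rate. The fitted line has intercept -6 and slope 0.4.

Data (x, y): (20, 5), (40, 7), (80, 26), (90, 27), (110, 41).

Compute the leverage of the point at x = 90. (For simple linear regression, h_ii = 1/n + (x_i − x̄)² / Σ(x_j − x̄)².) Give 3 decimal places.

h = 0.288

x̄ = (20 + 40 + 80 + 90 + 110)/5 = 68
Σ(x − x̄)² = 2304 + 784 + 144 + 484 + 1764 = 5480
h = 1/5 + (22)²/5480 = 0.2 + 0.0883212 = 0.288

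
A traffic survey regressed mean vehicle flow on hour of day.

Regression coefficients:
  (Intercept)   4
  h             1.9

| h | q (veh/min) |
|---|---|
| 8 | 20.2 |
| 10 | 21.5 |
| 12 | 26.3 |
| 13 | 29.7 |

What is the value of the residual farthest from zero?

r = -1.5

h=8: ŷ = 4 + 1.9·8 = 19.2; r = 20.2 − 19.2 = 1
h=10: ŷ = 4 + 1.9·10 = 23; r = 21.5 − 23 = -1.5
h=12: ŷ = 4 + 1.9·12 = 26.8; r = 26.3 − 26.8 = -0.5
h=13: ŷ = 4 + 1.9·13 = 28.7; r = 29.7 − 28.7 = 1
Largest |r| is 1.5 at h = 10, residual -1.5.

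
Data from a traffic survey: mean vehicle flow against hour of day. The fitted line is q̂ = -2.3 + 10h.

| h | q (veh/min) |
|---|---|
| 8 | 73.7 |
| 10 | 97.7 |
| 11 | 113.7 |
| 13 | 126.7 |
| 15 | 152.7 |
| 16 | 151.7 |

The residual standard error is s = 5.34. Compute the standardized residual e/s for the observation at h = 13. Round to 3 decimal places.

-0.187

q̂ = -2.3 + 10·13 = 127.7
e = 126.7 − 127.7 = -1
e/s = -1 / 5.34 = -0.187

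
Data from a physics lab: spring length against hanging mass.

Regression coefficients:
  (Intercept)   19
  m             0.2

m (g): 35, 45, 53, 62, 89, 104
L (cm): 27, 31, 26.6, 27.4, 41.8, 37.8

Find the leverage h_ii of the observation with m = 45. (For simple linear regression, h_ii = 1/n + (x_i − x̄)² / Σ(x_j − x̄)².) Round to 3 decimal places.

h = 0.276

m̄ = (35 + 45 + 53 + 62 + 89 + 104)/6 = 64.6667
Σ(m − m̄)² = 880.111 + 386.778 + 136.111 + 7.11111 + 592.111 + 1547.11 = 3549.33
h = 1/6 + (-19.6667)²/3549.33 = 0.166667 + 0.108972 = 0.276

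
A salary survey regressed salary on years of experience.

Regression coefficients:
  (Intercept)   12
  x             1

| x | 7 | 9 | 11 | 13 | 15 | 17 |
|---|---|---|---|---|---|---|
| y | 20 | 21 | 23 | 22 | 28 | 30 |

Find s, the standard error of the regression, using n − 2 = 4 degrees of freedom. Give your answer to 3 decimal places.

s = 1.732

x=7: ŷ = 12 + 7 = 19; r = 20 − 19 = 1
x=9: ŷ = 12 + 9 = 21; r = 21 − 21 = 0
x=11: ŷ = 12 + 11 = 23; r = 23 − 23 = 0
x=13: ŷ = 12 + 13 = 25; r = 22 − 25 = -3
x=15: ŷ = 12 + 15 = 27; r = 28 − 27 = 1
x=17: ŷ = 12 + 17 = 29; r = 30 − 29 = 1
SSE = 1 + 0 + 0 + 9 + 1 + 1 = 12
s = √(12/4) = √3 ≈ 1.732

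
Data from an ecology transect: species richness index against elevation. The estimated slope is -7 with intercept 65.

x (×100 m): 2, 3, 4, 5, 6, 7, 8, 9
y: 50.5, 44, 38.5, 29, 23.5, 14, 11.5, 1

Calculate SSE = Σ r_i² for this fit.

SSE = 15

x=2: ŷ = 65 − 7·2 = 51; r = 50.5 − 51 = -0.5
x=3: ŷ = 65 − 7·3 = 44; r = 44 − 44 = 0
x=4: ŷ = 65 − 7·4 = 37; r = 38.5 − 37 = 1.5
x=5: ŷ = 65 − 7·5 = 30; r = 29 − 30 = -1
x=6: ŷ = 65 − 7·6 = 23; r = 23.5 − 23 = 0.5
x=7: ŷ = 65 − 7·7 = 16; r = 14 − 16 = -2
x=8: ŷ = 65 − 7·8 = 9; r = 11.5 − 9 = 2.5
x=9: ŷ = 65 − 7·9 = 2; r = 1 − 2 = -1
SSE = 0.25 + 0 + 2.25 + 1 + 0.25 + 4 + 6.25 + 1 = 15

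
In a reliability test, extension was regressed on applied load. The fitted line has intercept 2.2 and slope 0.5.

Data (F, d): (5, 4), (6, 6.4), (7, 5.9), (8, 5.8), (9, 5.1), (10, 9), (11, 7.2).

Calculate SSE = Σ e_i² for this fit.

SSE = 8.18

F=5: ŷ = 2.2 + 0.5·5 = 4.7; e = 4 − 4.7 = -0.7
F=6: ŷ = 2.2 + 0.5·6 = 5.2; e = 6.4 − 5.2 = 1.2
F=7: ŷ = 2.2 + 0.5·7 = 5.7; e = 5.9 − 5.7 = 0.2
F=8: ŷ = 2.2 + 0.5·8 = 6.2; e = 5.8 − 6.2 = -0.4
F=9: ŷ = 2.2 + 0.5·9 = 6.7; e = 5.1 − 6.7 = -1.6
F=10: ŷ = 2.2 + 0.5·10 = 7.2; e = 9 − 7.2 = 1.8
F=11: ŷ = 2.2 + 0.5·11 = 7.7; e = 7.2 − 7.7 = -0.5
SSE = 0.49 + 1.44 + 0.04 + 0.16 + 2.56 + 3.24 + 0.25 = 8.18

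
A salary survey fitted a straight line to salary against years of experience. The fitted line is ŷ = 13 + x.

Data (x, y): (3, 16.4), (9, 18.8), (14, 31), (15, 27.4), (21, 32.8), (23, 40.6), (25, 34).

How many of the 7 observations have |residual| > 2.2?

x=3: ŷ = 13 + 3 = 16; e = 16.4 − 16 = 0.4
x=9: ŷ = 13 + 9 = 22; e = 18.8 − 22 = -3.2
x=14: ŷ = 13 + 14 = 27; e = 31 − 27 = 4
x=15: ŷ = 13 + 15 = 28; e = 27.4 − 28 = -0.6
x=21: ŷ = 13 + 21 = 34; e = 32.8 − 34 = -1.2
x=23: ŷ = 13 + 23 = 36; e = 40.6 − 36 = 4.6
x=25: ŷ = 13 + 25 = 38; e = 34 − 38 = -4
|e| > 2.2: x=9 (|e|=3.2), x=14 (|e|=4), x=23 (|e|=4.6), x=25 (|e|=4) → 4

4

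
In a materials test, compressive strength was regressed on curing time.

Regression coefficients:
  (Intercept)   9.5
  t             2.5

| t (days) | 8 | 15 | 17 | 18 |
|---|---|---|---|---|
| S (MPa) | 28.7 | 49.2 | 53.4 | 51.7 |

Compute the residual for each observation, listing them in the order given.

t=8: ŷ = 9.5 + 2.5·8 = 29.5; e = 28.7 − 29.5 = -0.8
t=15: ŷ = 9.5 + 2.5·15 = 47; e = 49.2 − 47 = 2.2
t=17: ŷ = 9.5 + 2.5·17 = 52; e = 53.4 − 52 = 1.4
t=18: ŷ = 9.5 + 2.5·18 = 54.5; e = 51.7 − 54.5 = -2.8

-0.8, 2.2, 1.4, -2.8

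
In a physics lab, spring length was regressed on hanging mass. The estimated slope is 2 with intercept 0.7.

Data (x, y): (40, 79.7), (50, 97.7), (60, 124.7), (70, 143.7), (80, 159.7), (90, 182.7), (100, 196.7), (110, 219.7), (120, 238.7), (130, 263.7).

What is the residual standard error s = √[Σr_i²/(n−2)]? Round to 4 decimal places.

s = 2.9580

x=40: ŷ = 0.7 + 2·40 = 80.7; r = 79.7 − 80.7 = -1
x=50: ŷ = 0.7 + 2·50 = 100.7; r = 97.7 − 100.7 = -3
x=60: ŷ = 0.7 + 2·60 = 120.7; r = 124.7 − 120.7 = 4
x=70: ŷ = 0.7 + 2·70 = 140.7; r = 143.7 − 140.7 = 3
x=80: ŷ = 0.7 + 2·80 = 160.7; r = 159.7 − 160.7 = -1
x=90: ŷ = 0.7 + 2·90 = 180.7; r = 182.7 − 180.7 = 2
x=100: ŷ = 0.7 + 2·100 = 200.7; r = 196.7 − 200.7 = -4
x=110: ŷ = 0.7 + 2·110 = 220.7; r = 219.7 − 220.7 = -1
x=120: ŷ = 0.7 + 2·120 = 240.7; r = 238.7 − 240.7 = -2
x=130: ŷ = 0.7 + 2·130 = 260.7; r = 263.7 − 260.7 = 3
SSE = 1 + 9 + 16 + 9 + 1 + 4 + 16 + 1 + 4 + 9 = 70
s = √(70/8) = √8.75 ≈ 2.9580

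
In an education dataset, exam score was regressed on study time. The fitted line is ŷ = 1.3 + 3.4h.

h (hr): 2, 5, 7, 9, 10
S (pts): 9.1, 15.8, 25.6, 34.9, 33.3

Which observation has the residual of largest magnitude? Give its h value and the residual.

h = 9, r = 3

h=2: ŷ = 1.3 + 3.4·2 = 8.1; r = 9.1 − 8.1 = 1
h=5: ŷ = 1.3 + 3.4·5 = 18.3; r = 15.8 − 18.3 = -2.5
h=7: ŷ = 1.3 + 3.4·7 = 25.1; r = 25.6 − 25.1 = 0.5
h=9: ŷ = 1.3 + 3.4·9 = 31.9; r = 34.9 − 31.9 = 3
h=10: ŷ = 1.3 + 3.4·10 = 35.3; r = 33.3 − 35.3 = -2
Largest |r| is 3 at h = 9, residual 3.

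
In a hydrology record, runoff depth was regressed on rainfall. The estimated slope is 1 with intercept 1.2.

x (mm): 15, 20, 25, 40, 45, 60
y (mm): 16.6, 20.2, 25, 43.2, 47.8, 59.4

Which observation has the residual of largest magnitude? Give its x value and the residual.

x=15: ŷ = 1.2 + 15 = 16.2; e = 16.6 − 16.2 = 0.4
x=20: ŷ = 1.2 + 20 = 21.2; e = 20.2 − 21.2 = -1
x=25: ŷ = 1.2 + 25 = 26.2; e = 25 − 26.2 = -1.2
x=40: ŷ = 1.2 + 40 = 41.2; e = 43.2 − 41.2 = 2
x=45: ŷ = 1.2 + 45 = 46.2; e = 47.8 − 46.2 = 1.6
x=60: ŷ = 1.2 + 60 = 61.2; e = 59.4 − 61.2 = -1.8
Largest |e| is 2 at x = 40, residual 2.

x = 40, e = 2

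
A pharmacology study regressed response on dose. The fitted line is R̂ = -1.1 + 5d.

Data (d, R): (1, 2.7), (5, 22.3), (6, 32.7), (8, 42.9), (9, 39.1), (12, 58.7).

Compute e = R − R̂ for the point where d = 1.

R̂ = -1.1 + 5·1 = 3.9
e = 2.7 − 3.9 = -1.2

e = -1.2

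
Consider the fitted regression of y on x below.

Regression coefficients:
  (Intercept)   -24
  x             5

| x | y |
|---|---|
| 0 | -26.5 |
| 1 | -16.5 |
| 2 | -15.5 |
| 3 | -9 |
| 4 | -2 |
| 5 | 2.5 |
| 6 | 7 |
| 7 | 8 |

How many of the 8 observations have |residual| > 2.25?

x=0: ŷ = -24 + 5·0 = -24; r = -26.5 − (-24) = -2.5
x=1: ŷ = -24 + 5·1 = -19; r = -16.5 − (-19) = 2.5
x=2: ŷ = -24 + 5·2 = -14; r = -15.5 − (-14) = -1.5
x=3: ŷ = -24 + 5·3 = -9; r = -9 − (-9) = 0
x=4: ŷ = -24 + 5·4 = -4; r = -2 − (-4) = 2
x=5: ŷ = -24 + 5·5 = 1; r = 2.5 − 1 = 1.5
x=6: ŷ = -24 + 5·6 = 6; r = 7 − 6 = 1
x=7: ŷ = -24 + 5·7 = 11; r = 8 − 11 = -3
|r| > 2.25: x=0 (|r|=2.5), x=1 (|r|=2.5), x=7 (|r|=3) → 3

3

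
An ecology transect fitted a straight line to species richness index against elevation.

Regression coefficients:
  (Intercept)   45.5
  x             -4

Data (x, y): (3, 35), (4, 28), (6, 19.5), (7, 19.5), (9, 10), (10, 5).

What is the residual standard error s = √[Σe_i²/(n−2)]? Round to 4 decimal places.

x=3: ŷ = 45.5 − 4·3 = 33.5; e = 35 − 33.5 = 1.5
x=4: ŷ = 45.5 − 4·4 = 29.5; e = 28 − 29.5 = -1.5
x=6: ŷ = 45.5 − 4·6 = 21.5; e = 19.5 − 21.5 = -2
x=7: ŷ = 45.5 − 4·7 = 17.5; e = 19.5 − 17.5 = 2
x=9: ŷ = 45.5 − 4·9 = 9.5; e = 10 − 9.5 = 0.5
x=10: ŷ = 45.5 − 4·10 = 5.5; e = 5 − 5.5 = -0.5
SSE = 2.25 + 2.25 + 4 + 4 + 0.25 + 0.25 = 13
s = √(13/4) = √3.25 ≈ 1.8028

s = 1.8028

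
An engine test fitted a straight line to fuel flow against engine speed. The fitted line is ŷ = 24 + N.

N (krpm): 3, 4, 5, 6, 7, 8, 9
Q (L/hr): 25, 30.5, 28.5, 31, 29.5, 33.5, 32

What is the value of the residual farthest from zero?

N=3: ŷ = 24 + 3 = 27; e = 25 − 27 = -2
N=4: ŷ = 24 + 4 = 28; e = 30.5 − 28 = 2.5
N=5: ŷ = 24 + 5 = 29; e = 28.5 − 29 = -0.5
N=6: ŷ = 24 + 6 = 30; e = 31 − 30 = 1
N=7: ŷ = 24 + 7 = 31; e = 29.5 − 31 = -1.5
N=8: ŷ = 24 + 8 = 32; e = 33.5 − 32 = 1.5
N=9: ŷ = 24 + 9 = 33; e = 32 − 33 = -1
Largest |e| is 2.5 at N = 4, residual 2.5.

e = 2.5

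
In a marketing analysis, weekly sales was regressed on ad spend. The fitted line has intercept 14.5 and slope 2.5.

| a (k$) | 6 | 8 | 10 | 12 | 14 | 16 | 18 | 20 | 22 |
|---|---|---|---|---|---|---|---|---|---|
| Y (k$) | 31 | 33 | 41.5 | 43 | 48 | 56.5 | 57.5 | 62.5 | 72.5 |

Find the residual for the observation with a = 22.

e = 3

Ŷ = 14.5 + 2.5·22 = 69.5
e = 72.5 − 69.5 = 3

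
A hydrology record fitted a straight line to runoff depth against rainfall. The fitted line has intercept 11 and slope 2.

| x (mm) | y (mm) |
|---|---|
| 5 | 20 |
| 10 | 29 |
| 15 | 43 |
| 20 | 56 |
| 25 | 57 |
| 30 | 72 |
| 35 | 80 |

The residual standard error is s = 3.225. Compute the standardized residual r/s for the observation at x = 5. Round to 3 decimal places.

ŷ = 11 + 2·5 = 21
r = 20 − 21 = -1
r/s = -1 / 3.225 = -0.310

-0.310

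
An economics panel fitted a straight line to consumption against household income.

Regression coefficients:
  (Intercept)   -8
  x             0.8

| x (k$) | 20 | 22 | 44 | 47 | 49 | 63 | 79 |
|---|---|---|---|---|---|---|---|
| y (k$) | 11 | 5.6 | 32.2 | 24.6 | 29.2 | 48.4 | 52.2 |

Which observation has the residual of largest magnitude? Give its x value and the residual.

x = 63, e = 6

x=20: ŷ = -8 + 0.8·20 = 8; e = 11 − 8 = 3
x=22: ŷ = -8 + 0.8·22 = 9.6; e = 5.6 − 9.6 = -4
x=44: ŷ = -8 + 0.8·44 = 27.2; e = 32.2 − 27.2 = 5
x=47: ŷ = -8 + 0.8·47 = 29.6; e = 24.6 − 29.6 = -5
x=49: ŷ = -8 + 0.8·49 = 31.2; e = 29.2 − 31.2 = -2
x=63: ŷ = -8 + 0.8·63 = 42.4; e = 48.4 − 42.4 = 6
x=79: ŷ = -8 + 0.8·79 = 55.2; e = 52.2 − 55.2 = -3
Largest |e| is 6 at x = 63, residual 6.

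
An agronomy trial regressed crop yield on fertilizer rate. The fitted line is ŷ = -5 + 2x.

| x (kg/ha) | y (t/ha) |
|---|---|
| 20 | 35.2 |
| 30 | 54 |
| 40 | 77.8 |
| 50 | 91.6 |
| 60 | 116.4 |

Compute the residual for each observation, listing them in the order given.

0.2, -1, 2.8, -3.4, 1.4

x=20: ŷ = -5 + 2·20 = 35; e = 35.2 − 35 = 0.2
x=30: ŷ = -5 + 2·30 = 55; e = 54 − 55 = -1
x=40: ŷ = -5 + 2·40 = 75; e = 77.8 − 75 = 2.8
x=50: ŷ = -5 + 2·50 = 95; e = 91.6 − 95 = -3.4
x=60: ŷ = -5 + 2·60 = 115; e = 116.4 − 115 = 1.4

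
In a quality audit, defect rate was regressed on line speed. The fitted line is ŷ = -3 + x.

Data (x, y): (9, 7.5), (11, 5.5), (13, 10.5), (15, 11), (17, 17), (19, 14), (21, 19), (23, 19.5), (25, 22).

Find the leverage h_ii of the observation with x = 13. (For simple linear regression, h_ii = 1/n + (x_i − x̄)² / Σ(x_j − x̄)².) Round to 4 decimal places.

h = 0.1778

x̄ = (9 + 11 + 13 + 15 + 17 + 19 + 21 + 23 + 25)/9 = 17
Σ(x − x̄)² = 64 + 36 + 16 + 4 + 0 + 4 + 16 + 36 + 64 = 240
h = 1/9 + (-4)²/240 = 0.111111 + 0.0666667 = 0.1778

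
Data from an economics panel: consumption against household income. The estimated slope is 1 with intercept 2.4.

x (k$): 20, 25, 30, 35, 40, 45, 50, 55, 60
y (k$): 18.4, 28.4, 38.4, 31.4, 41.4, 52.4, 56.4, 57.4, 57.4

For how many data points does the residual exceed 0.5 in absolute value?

x=20: ŷ = 2.4 + 20 = 22.4; r = 18.4 − 22.4 = -4
x=25: ŷ = 2.4 + 25 = 27.4; r = 28.4 − 27.4 = 1
x=30: ŷ = 2.4 + 30 = 32.4; r = 38.4 − 32.4 = 6
x=35: ŷ = 2.4 + 35 = 37.4; r = 31.4 − 37.4 = -6
x=40: ŷ = 2.4 + 40 = 42.4; r = 41.4 − 42.4 = -1
x=45: ŷ = 2.4 + 45 = 47.4; r = 52.4 − 47.4 = 5
x=50: ŷ = 2.4 + 50 = 52.4; r = 56.4 − 52.4 = 4
x=55: ŷ = 2.4 + 55 = 57.4; r = 57.4 − 57.4 = 0
x=60: ŷ = 2.4 + 60 = 62.4; r = 57.4 − 62.4 = -5
|r| > 0.5: x=20 (|r|=4), x=25 (|r|=1), x=30 (|r|=6), x=35 (|r|=6), x=40 (|r|=1), x=45 (|r|=5), x=50 (|r|=4), x=60 (|r|=5) → 8

8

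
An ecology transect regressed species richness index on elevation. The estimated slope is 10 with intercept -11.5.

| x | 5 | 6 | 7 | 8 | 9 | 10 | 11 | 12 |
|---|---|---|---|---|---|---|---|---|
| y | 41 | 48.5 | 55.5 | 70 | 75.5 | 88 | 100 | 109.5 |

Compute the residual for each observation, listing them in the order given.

x=5: ŷ = -11.5 + 10·5 = 38.5; e = 41 − 38.5 = 2.5
x=6: ŷ = -11.5 + 10·6 = 48.5; e = 48.5 − 48.5 = 0
x=7: ŷ = -11.5 + 10·7 = 58.5; e = 55.5 − 58.5 = -3
x=8: ŷ = -11.5 + 10·8 = 68.5; e = 70 − 68.5 = 1.5
x=9: ŷ = -11.5 + 10·9 = 78.5; e = 75.5 − 78.5 = -3
x=10: ŷ = -11.5 + 10·10 = 88.5; e = 88 − 88.5 = -0.5
x=11: ŷ = -11.5 + 10·11 = 98.5; e = 100 − 98.5 = 1.5
x=12: ŷ = -11.5 + 10·12 = 108.5; e = 109.5 − 108.5 = 1

2.5, 0, -3, 1.5, -3, -0.5, 1.5, 1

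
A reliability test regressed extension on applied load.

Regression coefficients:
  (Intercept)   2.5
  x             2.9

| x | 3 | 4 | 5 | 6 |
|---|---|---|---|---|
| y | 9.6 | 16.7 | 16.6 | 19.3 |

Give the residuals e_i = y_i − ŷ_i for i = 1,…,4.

x=3: ŷ = 2.5 + 2.9·3 = 11.2; e = 9.6 − 11.2 = -1.6
x=4: ŷ = 2.5 + 2.9·4 = 14.1; e = 16.7 − 14.1 = 2.6
x=5: ŷ = 2.5 + 2.9·5 = 17; e = 16.6 − 17 = -0.4
x=6: ŷ = 2.5 + 2.9·6 = 19.9; e = 19.3 − 19.9 = -0.6

-1.6, 2.6, -0.4, -0.6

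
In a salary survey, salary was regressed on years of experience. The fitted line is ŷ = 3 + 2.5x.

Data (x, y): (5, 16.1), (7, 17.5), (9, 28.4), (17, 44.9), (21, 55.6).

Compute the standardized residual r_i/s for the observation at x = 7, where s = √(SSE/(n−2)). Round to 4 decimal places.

-1.2200

x=5: ŷ = 3 + 2.5·5 = 15.5; r = 16.1 − 15.5 = 0.6
x=7: ŷ = 3 + 2.5·7 = 20.5; r = 17.5 − 20.5 = -3
x=9: ŷ = 3 + 2.5·9 = 25.5; r = 28.4 − 25.5 = 2.9
x=17: ŷ = 3 + 2.5·17 = 45.5; r = 44.9 − 45.5 = -0.6
x=21: ŷ = 3 + 2.5·21 = 55.5; r = 55.6 − 55.5 = 0.1
SSE = 0.36 + 9 + 8.41 + 0.36 + 0.01 = 18.14
s = √(18.14/3) = 2.459
r/s = -3 / 2.459 = -1.2200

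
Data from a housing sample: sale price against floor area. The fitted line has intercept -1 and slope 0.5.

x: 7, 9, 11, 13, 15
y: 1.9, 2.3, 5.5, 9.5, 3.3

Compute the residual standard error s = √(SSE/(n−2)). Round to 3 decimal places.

x=7: ŷ = -1 + 0.5·7 = 2.5; r = 1.9 − 2.5 = -0.6
x=9: ŷ = -1 + 0.5·9 = 3.5; r = 2.3 − 3.5 = -1.2
x=11: ŷ = -1 + 0.5·11 = 4.5; r = 5.5 − 4.5 = 1
x=13: ŷ = -1 + 0.5·13 = 5.5; r = 9.5 − 5.5 = 4
x=15: ŷ = -1 + 0.5·15 = 6.5; r = 3.3 − 6.5 = -3.2
SSE = 0.36 + 1.44 + 1 + 16 + 10.24 = 29.04
s = √(29.04/3) = √9.68 ≈ 3.111

s = 3.111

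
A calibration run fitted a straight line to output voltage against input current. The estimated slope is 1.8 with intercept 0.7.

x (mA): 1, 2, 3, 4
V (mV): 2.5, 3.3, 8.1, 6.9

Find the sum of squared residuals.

SSE = 6

x=1: ŷ = 0.7 + 1.8·1 = 2.5; e = 2.5 − 2.5 = 0
x=2: ŷ = 0.7 + 1.8·2 = 4.3; e = 3.3 − 4.3 = -1
x=3: ŷ = 0.7 + 1.8·3 = 6.1; e = 8.1 − 6.1 = 2
x=4: ŷ = 0.7 + 1.8·4 = 7.9; e = 6.9 − 7.9 = -1
SSE = 0 + 1 + 4 + 1 = 6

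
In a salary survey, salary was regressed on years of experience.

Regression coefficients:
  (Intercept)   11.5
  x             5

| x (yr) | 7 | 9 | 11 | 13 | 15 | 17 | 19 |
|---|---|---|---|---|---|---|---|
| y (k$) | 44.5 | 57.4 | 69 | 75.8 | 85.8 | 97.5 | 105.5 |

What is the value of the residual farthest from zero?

e = 2.5

x=7: ŷ = 11.5 + 5·7 = 46.5; e = 44.5 − 46.5 = -2
x=9: ŷ = 11.5 + 5·9 = 56.5; e = 57.4 − 56.5 = 0.9
x=11: ŷ = 11.5 + 5·11 = 66.5; e = 69 − 66.5 = 2.5
x=13: ŷ = 11.5 + 5·13 = 76.5; e = 75.8 − 76.5 = -0.7
x=15: ŷ = 11.5 + 5·15 = 86.5; e = 85.8 − 86.5 = -0.7
x=17: ŷ = 11.5 + 5·17 = 96.5; e = 97.5 − 96.5 = 1
x=19: ŷ = 11.5 + 5·19 = 106.5; e = 105.5 − 106.5 = -1
Largest |e| is 2.5 at x = 11, residual 2.5.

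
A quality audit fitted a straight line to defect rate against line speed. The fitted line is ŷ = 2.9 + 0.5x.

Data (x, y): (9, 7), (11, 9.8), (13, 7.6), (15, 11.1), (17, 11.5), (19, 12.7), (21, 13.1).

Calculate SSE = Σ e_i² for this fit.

x=9: ŷ = 2.9 + 0.5·9 = 7.4; e = 7 − 7.4 = -0.4
x=11: ŷ = 2.9 + 0.5·11 = 8.4; e = 9.8 − 8.4 = 1.4
x=13: ŷ = 2.9 + 0.5·13 = 9.4; e = 7.6 − 9.4 = -1.8
x=15: ŷ = 2.9 + 0.5·15 = 10.4; e = 11.1 − 10.4 = 0.7
x=17: ŷ = 2.9 + 0.5·17 = 11.4; e = 11.5 − 11.4 = 0.1
x=19: ŷ = 2.9 + 0.5·19 = 12.4; e = 12.7 − 12.4 = 0.3
x=21: ŷ = 2.9 + 0.5·21 = 13.4; e = 13.1 − 13.4 = -0.3
SSE = 0.16 + 1.96 + 3.24 + 0.49 + 0.01 + 0.09 + 0.09 = 6.04

SSE = 6.04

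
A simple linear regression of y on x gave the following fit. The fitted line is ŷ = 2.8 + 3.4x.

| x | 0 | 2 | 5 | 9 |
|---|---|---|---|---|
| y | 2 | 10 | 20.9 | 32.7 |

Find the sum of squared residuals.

SSE = 2.5

x=0: ŷ = 2.8 + 3.4·0 = 2.8; r = 2 − 2.8 = -0.8
x=2: ŷ = 2.8 + 3.4·2 = 9.6; r = 10 − 9.6 = 0.4
x=5: ŷ = 2.8 + 3.4·5 = 19.8; r = 20.9 − 19.8 = 1.1
x=9: ŷ = 2.8 + 3.4·9 = 33.4; r = 32.7 − 33.4 = -0.7
SSE = 0.64 + 0.16 + 1.21 + 0.49 = 2.5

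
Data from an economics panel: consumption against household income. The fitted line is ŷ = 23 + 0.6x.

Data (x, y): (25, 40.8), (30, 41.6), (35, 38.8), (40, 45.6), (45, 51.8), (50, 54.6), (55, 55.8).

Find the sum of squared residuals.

x=25: ŷ = 23 + 0.6·25 = 38; e = 40.8 − 38 = 2.8
x=30: ŷ = 23 + 0.6·30 = 41; e = 41.6 − 41 = 0.6
x=35: ŷ = 23 + 0.6·35 = 44; e = 38.8 − 44 = -5.2
x=40: ŷ = 23 + 0.6·40 = 47; e = 45.6 − 47 = -1.4
x=45: ŷ = 23 + 0.6·45 = 50; e = 51.8 − 50 = 1.8
x=50: ŷ = 23 + 0.6·50 = 53; e = 54.6 − 53 = 1.6
x=55: ŷ = 23 + 0.6·55 = 56; e = 55.8 − 56 = -0.2
SSE = 7.84 + 0.36 + 27.04 + 1.96 + 3.24 + 2.56 + 0.04 = 43.04

SSE = 43.04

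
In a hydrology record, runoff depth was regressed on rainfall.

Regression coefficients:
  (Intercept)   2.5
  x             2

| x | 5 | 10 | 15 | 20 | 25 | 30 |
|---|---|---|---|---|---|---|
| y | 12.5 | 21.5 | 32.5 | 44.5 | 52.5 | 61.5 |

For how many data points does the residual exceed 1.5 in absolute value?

x=5: ŷ = 2.5 + 2·5 = 12.5; e = 12.5 − 12.5 = 0
x=10: ŷ = 2.5 + 2·10 = 22.5; e = 21.5 − 22.5 = -1
x=15: ŷ = 2.5 + 2·15 = 32.5; e = 32.5 − 32.5 = 0
x=20: ŷ = 2.5 + 2·20 = 42.5; e = 44.5 − 42.5 = 2
x=25: ŷ = 2.5 + 2·25 = 52.5; e = 52.5 − 52.5 = 0
x=30: ŷ = 2.5 + 2·30 = 62.5; e = 61.5 − 62.5 = -1
|e| > 1.5: x=20 (|e|=2) → 1

1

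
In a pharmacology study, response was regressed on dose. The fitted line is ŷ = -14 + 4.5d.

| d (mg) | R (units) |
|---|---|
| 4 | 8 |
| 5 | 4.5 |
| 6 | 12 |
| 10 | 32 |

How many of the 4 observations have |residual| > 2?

d=4: ŷ = -14 + 4.5·4 = 4; e = 8 − 4 = 4
d=5: ŷ = -14 + 4.5·5 = 8.5; e = 4.5 − 8.5 = -4
d=6: ŷ = -14 + 4.5·6 = 13; e = 12 − 13 = -1
d=10: ŷ = -14 + 4.5·10 = 31; e = 32 − 31 = 1
|e| > 2: d=4 (|e|=4), d=5 (|e|=4) → 2

2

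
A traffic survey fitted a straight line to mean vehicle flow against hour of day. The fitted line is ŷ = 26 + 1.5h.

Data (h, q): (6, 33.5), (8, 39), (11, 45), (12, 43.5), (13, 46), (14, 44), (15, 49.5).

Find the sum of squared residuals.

h=6: ŷ = 26 + 1.5·6 = 35; e = 33.5 − 35 = -1.5
h=8: ŷ = 26 + 1.5·8 = 38; e = 39 − 38 = 1
h=11: ŷ = 26 + 1.5·11 = 42.5; e = 45 − 42.5 = 2.5
h=12: ŷ = 26 + 1.5·12 = 44; e = 43.5 − 44 = -0.5
h=13: ŷ = 26 + 1.5·13 = 45.5; e = 46 − 45.5 = 0.5
h=14: ŷ = 26 + 1.5·14 = 47; e = 44 − 47 = -3
h=15: ŷ = 26 + 1.5·15 = 48.5; e = 49.5 − 48.5 = 1
SSE = 2.25 + 1 + 6.25 + 0.25 + 0.25 + 9 + 1 = 20

SSE = 20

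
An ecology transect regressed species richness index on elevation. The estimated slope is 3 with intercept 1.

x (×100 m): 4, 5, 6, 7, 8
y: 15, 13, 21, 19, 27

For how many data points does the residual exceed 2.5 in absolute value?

x=4: ŷ = 1 + 3·4 = 13; e = 15 − 13 = 2
x=5: ŷ = 1 + 3·5 = 16; e = 13 − 16 = -3
x=6: ŷ = 1 + 3·6 = 19; e = 21 − 19 = 2
x=7: ŷ = 1 + 3·7 = 22; e = 19 − 22 = -3
x=8: ŷ = 1 + 3·8 = 25; e = 27 − 25 = 2
|e| > 2.5: x=5 (|e|=3), x=7 (|e|=3) → 2

2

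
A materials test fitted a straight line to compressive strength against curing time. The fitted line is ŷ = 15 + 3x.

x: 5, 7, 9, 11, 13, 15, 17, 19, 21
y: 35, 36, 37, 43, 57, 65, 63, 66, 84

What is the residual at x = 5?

e = 5

ŷ = 15 + 3·5 = 30
e = 35 − 30 = 5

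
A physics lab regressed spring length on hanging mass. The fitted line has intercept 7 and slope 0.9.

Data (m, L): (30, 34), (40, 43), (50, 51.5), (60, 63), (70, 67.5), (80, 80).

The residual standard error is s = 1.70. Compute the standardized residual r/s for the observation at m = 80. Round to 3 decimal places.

L̂ = 7 + 0.9·80 = 79
r = 80 − 79 = 1
r/s = 1 / 1.70 = 0.588

0.588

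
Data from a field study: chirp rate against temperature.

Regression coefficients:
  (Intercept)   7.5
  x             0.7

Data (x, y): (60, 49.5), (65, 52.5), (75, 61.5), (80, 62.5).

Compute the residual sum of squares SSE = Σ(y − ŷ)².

x=60: ŷ = 7.5 + 0.7·60 = 49.5; r = 49.5 − 49.5 = 0
x=65: ŷ = 7.5 + 0.7·65 = 53; r = 52.5 − 53 = -0.5
x=75: ŷ = 7.5 + 0.7·75 = 60; r = 61.5 − 60 = 1.5
x=80: ŷ = 7.5 + 0.7·80 = 63.5; r = 62.5 − 63.5 = -1
SSE = 0 + 0.25 + 2.25 + 1 = 3.5

SSE = 3.5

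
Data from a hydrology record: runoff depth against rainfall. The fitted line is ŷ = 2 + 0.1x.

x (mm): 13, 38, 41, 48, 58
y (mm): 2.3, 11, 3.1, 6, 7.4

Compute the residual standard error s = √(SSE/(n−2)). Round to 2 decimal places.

s = 3.55

x=13: ŷ = 2 + 0.1·13 = 3.3; e = 2.3 − 3.3 = -1
x=38: ŷ = 2 + 0.1·38 = 5.8; e = 11 − 5.8 = 5.2
x=41: ŷ = 2 + 0.1·41 = 6.1; e = 3.1 − 6.1 = -3
x=48: ŷ = 2 + 0.1·48 = 6.8; e = 6 − 6.8 = -0.8
x=58: ŷ = 2 + 0.1·58 = 7.8; e = 7.4 − 7.8 = -0.4
SSE = 1 + 27.04 + 9 + 0.64 + 0.16 = 37.84
s = √(37.84/3) = √12.6133 ≈ 3.55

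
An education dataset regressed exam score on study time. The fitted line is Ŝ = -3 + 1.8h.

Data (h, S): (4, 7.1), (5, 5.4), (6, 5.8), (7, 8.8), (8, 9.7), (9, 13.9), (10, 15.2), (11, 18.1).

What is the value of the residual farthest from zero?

h=4: Ŝ = -3 + 1.8·4 = 4.2; e = 7.1 − 4.2 = 2.9
h=5: Ŝ = -3 + 1.8·5 = 6; e = 5.4 − 6 = -0.6
h=6: Ŝ = -3 + 1.8·6 = 7.8; e = 5.8 − 7.8 = -2
h=7: Ŝ = -3 + 1.8·7 = 9.6; e = 8.8 − 9.6 = -0.8
h=8: Ŝ = -3 + 1.8·8 = 11.4; e = 9.7 − 11.4 = -1.7
h=9: Ŝ = -3 + 1.8·9 = 13.2; e = 13.9 − 13.2 = 0.7
h=10: Ŝ = -3 + 1.8·10 = 15; e = 15.2 − 15 = 0.2
h=11: Ŝ = -3 + 1.8·11 = 16.8; e = 18.1 − 16.8 = 1.3
Largest |e| is 2.9 at h = 4, residual 2.9.

e = 2.9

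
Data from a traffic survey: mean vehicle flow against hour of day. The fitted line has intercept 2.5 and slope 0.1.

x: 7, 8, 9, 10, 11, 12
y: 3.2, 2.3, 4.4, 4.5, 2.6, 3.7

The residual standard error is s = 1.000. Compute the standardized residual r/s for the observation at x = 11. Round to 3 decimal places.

-1.000

ŷ = 2.5 + 0.1·11 = 3.6
r = 2.6 − 3.6 = -1
r/s = -1 / 1.000 = -1.000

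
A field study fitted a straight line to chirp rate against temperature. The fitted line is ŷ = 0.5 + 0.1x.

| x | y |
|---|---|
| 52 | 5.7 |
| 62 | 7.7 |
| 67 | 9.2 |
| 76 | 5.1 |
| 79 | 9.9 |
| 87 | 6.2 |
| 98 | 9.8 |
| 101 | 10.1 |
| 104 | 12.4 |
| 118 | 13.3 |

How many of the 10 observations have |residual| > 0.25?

x=52: ŷ = 0.5 + 0.1·52 = 5.7; e = 5.7 − 5.7 = 0
x=62: ŷ = 0.5 + 0.1·62 = 6.7; e = 7.7 − 6.7 = 1
x=67: ŷ = 0.5 + 0.1·67 = 7.2; e = 9.2 − 7.2 = 2
x=76: ŷ = 0.5 + 0.1·76 = 8.1; e = 5.1 − 8.1 = -3
x=79: ŷ = 0.5 + 0.1·79 = 8.4; e = 9.9 − 8.4 = 1.5
x=87: ŷ = 0.5 + 0.1·87 = 9.2; e = 6.2 − 9.2 = -3
x=98: ŷ = 0.5 + 0.1·98 = 10.3; e = 9.8 − 10.3 = -0.5
x=101: ŷ = 0.5 + 0.1·101 = 10.6; e = 10.1 − 10.6 = -0.5
x=104: ŷ = 0.5 + 0.1·104 = 10.9; e = 12.4 − 10.9 = 1.5
x=118: ŷ = 0.5 + 0.1·118 = 12.3; e = 13.3 − 12.3 = 1
|e| > 0.25: x=62 (|e|=1), x=67 (|e|=2), x=76 (|e|=3), x=79 (|e|=1.5), x=87 (|e|=3), x=98 (|e|=0.5), x=101 (|e|=0.5), x=104 (|e|=1.5), x=118 (|e|=1) → 9

9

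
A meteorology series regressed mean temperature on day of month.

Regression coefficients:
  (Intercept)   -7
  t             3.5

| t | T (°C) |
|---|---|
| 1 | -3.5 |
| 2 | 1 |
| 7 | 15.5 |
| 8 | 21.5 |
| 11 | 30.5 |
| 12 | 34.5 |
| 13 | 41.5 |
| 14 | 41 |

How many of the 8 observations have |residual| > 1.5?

t=1: T̂ = -7 + 3.5·1 = -3.5; e = -3.5 − (-3.5) = 0
t=2: T̂ = -7 + 3.5·2 = 0; e = 1 − 0 = 1
t=7: T̂ = -7 + 3.5·7 = 17.5; e = 15.5 − 17.5 = -2
t=8: T̂ = -7 + 3.5·8 = 21; e = 21.5 − 21 = 0.5
t=11: T̂ = -7 + 3.5·11 = 31.5; e = 30.5 − 31.5 = -1
t=12: T̂ = -7 + 3.5·12 = 35; e = 34.5 − 35 = -0.5
t=13: T̂ = -7 + 3.5·13 = 38.5; e = 41.5 − 38.5 = 3
t=14: T̂ = -7 + 3.5·14 = 42; e = 41 − 42 = -1
|e| > 1.5: t=7 (|e|=2), t=13 (|e|=3) → 2

2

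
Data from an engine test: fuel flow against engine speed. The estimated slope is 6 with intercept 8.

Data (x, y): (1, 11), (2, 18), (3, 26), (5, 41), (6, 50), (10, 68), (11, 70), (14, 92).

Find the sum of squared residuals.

x=1: ŷ = 8 + 6·1 = 14; r = 11 − 14 = -3
x=2: ŷ = 8 + 6·2 = 20; r = 18 − 20 = -2
x=3: ŷ = 8 + 6·3 = 26; r = 26 − 26 = 0
x=5: ŷ = 8 + 6·5 = 38; r = 41 − 38 = 3
x=6: ŷ = 8 + 6·6 = 44; r = 50 − 44 = 6
x=10: ŷ = 8 + 6·10 = 68; r = 68 − 68 = 0
x=11: ŷ = 8 + 6·11 = 74; r = 70 − 74 = -4
x=14: ŷ = 8 + 6·14 = 92; r = 92 − 92 = 0
SSE = 9 + 4 + 0 + 9 + 36 + 0 + 16 + 0 = 74

SSE = 74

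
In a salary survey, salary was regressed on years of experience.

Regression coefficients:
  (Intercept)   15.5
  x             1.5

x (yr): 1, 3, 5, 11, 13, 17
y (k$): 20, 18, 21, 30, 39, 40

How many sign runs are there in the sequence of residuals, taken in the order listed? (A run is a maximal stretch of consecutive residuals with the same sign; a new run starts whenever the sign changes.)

x=1: ŷ = 15.5 + 1.5·1 = 17; e = 20 − 17 = 3
x=3: ŷ = 15.5 + 1.5·3 = 20; e = 18 − 20 = -2
x=5: ŷ = 15.5 + 1.5·5 = 23; e = 21 − 23 = -2
x=11: ŷ = 15.5 + 1.5·11 = 32; e = 30 − 32 = -2
x=13: ŷ = 15.5 + 1.5·13 = 35; e = 39 − 35 = 4
x=17: ŷ = 15.5 + 1.5·17 = 41; e = 40 − 41 = -1
Signs: + − − − + −
Runs: +×1, −×3, +×1, −×1 → 4

4 runs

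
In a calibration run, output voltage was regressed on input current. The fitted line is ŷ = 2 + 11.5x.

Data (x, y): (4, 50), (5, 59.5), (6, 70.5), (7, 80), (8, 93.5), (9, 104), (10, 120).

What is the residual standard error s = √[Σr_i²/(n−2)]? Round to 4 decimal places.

s = 2.0976

x=4: ŷ = 2 + 11.5·4 = 48; r = 50 − 48 = 2
x=5: ŷ = 2 + 11.5·5 = 59.5; r = 59.5 − 59.5 = 0
x=6: ŷ = 2 + 11.5·6 = 71; r = 70.5 − 71 = -0.5
x=7: ŷ = 2 + 11.5·7 = 82.5; r = 80 − 82.5 = -2.5
x=8: ŷ = 2 + 11.5·8 = 94; r = 93.5 − 94 = -0.5
x=9: ŷ = 2 + 11.5·9 = 105.5; r = 104 − 105.5 = -1.5
x=10: ŷ = 2 + 11.5·10 = 117; r = 120 − 117 = 3
SSE = 4 + 0 + 0.25 + 6.25 + 0.25 + 2.25 + 9 = 22
s = √(22/5) = √4.4 ≈ 2.0976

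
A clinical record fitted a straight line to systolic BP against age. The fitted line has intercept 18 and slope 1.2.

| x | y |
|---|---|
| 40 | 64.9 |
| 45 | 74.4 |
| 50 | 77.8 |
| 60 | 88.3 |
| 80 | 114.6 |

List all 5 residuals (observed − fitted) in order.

x=40: ŷ = 18 + 1.2·40 = 66; r = 64.9 − 66 = -1.1
x=45: ŷ = 18 + 1.2·45 = 72; r = 74.4 − 72 = 2.4
x=50: ŷ = 18 + 1.2·50 = 78; r = 77.8 − 78 = -0.2
x=60: ŷ = 18 + 1.2·60 = 90; r = 88.3 − 90 = -1.7
x=80: ŷ = 18 + 1.2·80 = 114; r = 114.6 − 114 = 0.6

-1.1, 2.4, -0.2, -1.7, 0.6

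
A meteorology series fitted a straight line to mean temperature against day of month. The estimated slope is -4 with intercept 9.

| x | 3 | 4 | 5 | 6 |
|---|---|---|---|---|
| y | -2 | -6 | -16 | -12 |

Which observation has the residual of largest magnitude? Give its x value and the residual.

x=3: ŷ = 9 − 4·3 = -3; e = -2 − (-3) = 1
x=4: ŷ = 9 − 4·4 = -7; e = -6 − (-7) = 1
x=5: ŷ = 9 − 4·5 = -11; e = -16 − (-11) = -5
x=6: ŷ = 9 − 4·6 = -15; e = -12 − (-15) = 3
Largest |e| is 5 at x = 5, residual -5.

x = 5, e = -5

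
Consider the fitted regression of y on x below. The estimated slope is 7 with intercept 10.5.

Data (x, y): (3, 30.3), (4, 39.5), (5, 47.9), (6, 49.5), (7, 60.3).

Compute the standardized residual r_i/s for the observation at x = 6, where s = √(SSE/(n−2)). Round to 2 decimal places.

-1.23

x=3: ŷ = 10.5 + 7·3 = 31.5; r = 30.3 − 31.5 = -1.2
x=4: ŷ = 10.5 + 7·4 = 38.5; r = 39.5 − 38.5 = 1
x=5: ŷ = 10.5 + 7·5 = 45.5; r = 47.9 − 45.5 = 2.4
x=6: ŷ = 10.5 + 7·6 = 52.5; r = 49.5 − 52.5 = -3
x=7: ŷ = 10.5 + 7·7 = 59.5; r = 60.3 − 59.5 = 0.8
SSE = 1.44 + 1 + 5.76 + 9 + 0.64 = 17.84
s = √(17.84/3) = 2.43858
r/s = -3 / 2.43858 = -1.23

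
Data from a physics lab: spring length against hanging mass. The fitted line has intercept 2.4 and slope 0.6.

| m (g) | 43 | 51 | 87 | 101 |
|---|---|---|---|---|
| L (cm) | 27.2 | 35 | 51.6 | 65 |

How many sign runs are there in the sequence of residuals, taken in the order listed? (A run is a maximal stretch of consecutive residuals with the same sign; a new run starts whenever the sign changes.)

m=43: ŷ = 2.4 + 0.6·43 = 28.2; e = 27.2 − 28.2 = -1
m=51: ŷ = 2.4 + 0.6·51 = 33; e = 35 − 33 = 2
m=87: ŷ = 2.4 + 0.6·87 = 54.6; e = 51.6 − 54.6 = -3
m=101: ŷ = 2.4 + 0.6·101 = 63; e = 65 − 63 = 2
Signs: − + − +
Runs: −×1, +×1, −×1, +×1 → 4

4 runs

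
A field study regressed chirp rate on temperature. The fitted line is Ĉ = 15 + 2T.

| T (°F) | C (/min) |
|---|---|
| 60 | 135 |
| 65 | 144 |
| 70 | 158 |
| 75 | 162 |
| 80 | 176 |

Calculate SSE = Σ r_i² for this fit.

T=60: Ĉ = 15 + 2·60 = 135; r = 135 − 135 = 0
T=65: Ĉ = 15 + 2·65 = 145; r = 144 − 145 = -1
T=70: Ĉ = 15 + 2·70 = 155; r = 158 − 155 = 3
T=75: Ĉ = 15 + 2·75 = 165; r = 162 − 165 = -3
T=80: Ĉ = 15 + 2·80 = 175; r = 176 − 175 = 1
SSE = 0 + 1 + 9 + 9 + 1 = 20

SSE = 20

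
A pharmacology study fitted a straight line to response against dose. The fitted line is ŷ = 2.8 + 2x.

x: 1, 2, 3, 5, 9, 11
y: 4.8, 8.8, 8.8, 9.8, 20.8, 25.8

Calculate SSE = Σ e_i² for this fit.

x=1: ŷ = 2.8 + 2·1 = 4.8; e = 4.8 − 4.8 = 0
x=2: ŷ = 2.8 + 2·2 = 6.8; e = 8.8 − 6.8 = 2
x=3: ŷ = 2.8 + 2·3 = 8.8; e = 8.8 − 8.8 = 0
x=5: ŷ = 2.8 + 2·5 = 12.8; e = 9.8 − 12.8 = -3
x=9: ŷ = 2.8 + 2·9 = 20.8; e = 20.8 − 20.8 = 0
x=11: ŷ = 2.8 + 2·11 = 24.8; e = 25.8 − 24.8 = 1
SSE = 0 + 4 + 0 + 9 + 0 + 1 = 14

SSE = 14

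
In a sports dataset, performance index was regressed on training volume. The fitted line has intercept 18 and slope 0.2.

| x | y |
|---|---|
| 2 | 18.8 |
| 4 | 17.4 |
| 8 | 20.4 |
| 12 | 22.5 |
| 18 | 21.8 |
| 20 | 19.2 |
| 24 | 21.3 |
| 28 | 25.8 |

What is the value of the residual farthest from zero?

e = -2.8

x=2: ŷ = 18 + 0.2·2 = 18.4; e = 18.8 − 18.4 = 0.4
x=4: ŷ = 18 + 0.2·4 = 18.8; e = 17.4 − 18.8 = -1.4
x=8: ŷ = 18 + 0.2·8 = 19.6; e = 20.4 − 19.6 = 0.8
x=12: ŷ = 18 + 0.2·12 = 20.4; e = 22.5 − 20.4 = 2.1
x=18: ŷ = 18 + 0.2·18 = 21.6; e = 21.8 − 21.6 = 0.2
x=20: ŷ = 18 + 0.2·20 = 22; e = 19.2 − 22 = -2.8
x=24: ŷ = 18 + 0.2·24 = 22.8; e = 21.3 − 22.8 = -1.5
x=28: ŷ = 18 + 0.2·28 = 23.6; e = 25.8 − 23.6 = 2.2
Largest |e| is 2.8 at x = 20, residual -2.8.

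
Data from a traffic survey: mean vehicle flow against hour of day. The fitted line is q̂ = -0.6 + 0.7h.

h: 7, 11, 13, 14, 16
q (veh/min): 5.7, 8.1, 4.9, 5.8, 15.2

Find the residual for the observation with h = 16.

q̂ = -0.6 + 0.7·16 = 10.6
e = 15.2 − 10.6 = 4.6

e = 4.6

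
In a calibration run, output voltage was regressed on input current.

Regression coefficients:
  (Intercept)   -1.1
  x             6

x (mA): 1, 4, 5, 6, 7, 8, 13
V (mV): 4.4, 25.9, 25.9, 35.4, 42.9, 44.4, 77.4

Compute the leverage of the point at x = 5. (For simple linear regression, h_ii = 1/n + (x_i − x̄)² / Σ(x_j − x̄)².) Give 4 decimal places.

x̄ = (1 + 4 + 5 + 6 + 7 + 8 + 13)/7 = 6.28571
Σ(x − x̄)² = 27.9388 + 5.22449 + 1.65306 + 0.0816327 + 0.510204 + 2.93878 + 45.0816 = 83.4286
h = 1/7 + (-1.28571)²/83.4286 = 0.142857 + 0.0198141 = 0.1627

h = 0.1627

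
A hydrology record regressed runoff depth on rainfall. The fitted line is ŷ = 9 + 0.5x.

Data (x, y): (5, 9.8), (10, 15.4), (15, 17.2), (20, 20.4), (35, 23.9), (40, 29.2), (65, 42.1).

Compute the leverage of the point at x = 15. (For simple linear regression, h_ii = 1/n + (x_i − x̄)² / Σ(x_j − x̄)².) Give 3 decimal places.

h = 0.199

x̄ = (5 + 10 + 15 + 20 + 35 + 40 + 65)/7 = 27.1429
Σ(x − x̄)² = 490.306 + 293.878 + 147.449 + 51.0204 + 61.7347 + 165.306 + 1433.16 = 2642.86
h = 1/7 + (-12.1429)²/2642.86 = 0.142857 + 0.0557915 = 0.199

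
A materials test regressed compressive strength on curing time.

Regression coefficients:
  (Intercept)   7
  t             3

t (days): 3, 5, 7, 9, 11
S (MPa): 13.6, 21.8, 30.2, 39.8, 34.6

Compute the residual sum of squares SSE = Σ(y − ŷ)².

t=3: Ŝ = 7 + 3·3 = 16; e = 13.6 − 16 = -2.4
t=5: Ŝ = 7 + 3·5 = 22; e = 21.8 − 22 = -0.2
t=7: Ŝ = 7 + 3·7 = 28; e = 30.2 − 28 = 2.2
t=9: Ŝ = 7 + 3·9 = 34; e = 39.8 − 34 = 5.8
t=11: Ŝ = 7 + 3·11 = 40; e = 34.6 − 40 = -5.4
SSE = 5.76 + 0.04 + 4.84 + 33.64 + 29.16 = 73.44

SSE = 73.44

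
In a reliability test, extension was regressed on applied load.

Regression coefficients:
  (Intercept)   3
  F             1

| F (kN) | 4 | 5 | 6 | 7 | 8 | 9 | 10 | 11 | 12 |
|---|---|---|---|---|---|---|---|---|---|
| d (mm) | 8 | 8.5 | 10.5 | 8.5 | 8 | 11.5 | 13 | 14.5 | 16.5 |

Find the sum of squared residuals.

SSE = 17.5

F=4: ŷ = 3 + 4 = 7; e = 8 − 7 = 1
F=5: ŷ = 3 + 5 = 8; e = 8.5 − 8 = 0.5
F=6: ŷ = 3 + 6 = 9; e = 10.5 − 9 = 1.5
F=7: ŷ = 3 + 7 = 10; e = 8.5 − 10 = -1.5
F=8: ŷ = 3 + 8 = 11; e = 8 − 11 = -3
F=9: ŷ = 3 + 9 = 12; e = 11.5 − 12 = -0.5
F=10: ŷ = 3 + 10 = 13; e = 13 − 13 = 0
F=11: ŷ = 3 + 11 = 14; e = 14.5 − 14 = 0.5
F=12: ŷ = 3 + 12 = 15; e = 16.5 − 15 = 1.5
SSE = 1 + 0.25 + 2.25 + 2.25 + 9 + 0.25 + 0 + 0.25 + 2.25 = 17.5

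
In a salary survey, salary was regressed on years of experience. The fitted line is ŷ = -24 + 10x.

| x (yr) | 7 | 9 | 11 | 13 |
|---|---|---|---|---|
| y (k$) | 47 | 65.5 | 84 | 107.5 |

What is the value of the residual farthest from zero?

x=7: ŷ = -24 + 10·7 = 46; e = 47 − 46 = 1
x=9: ŷ = -24 + 10·9 = 66; e = 65.5 − 66 = -0.5
x=11: ŷ = -24 + 10·11 = 86; e = 84 − 86 = -2
x=13: ŷ = -24 + 10·13 = 106; e = 107.5 − 106 = 1.5
Largest |e| is 2 at x = 11, residual -2.

e = -2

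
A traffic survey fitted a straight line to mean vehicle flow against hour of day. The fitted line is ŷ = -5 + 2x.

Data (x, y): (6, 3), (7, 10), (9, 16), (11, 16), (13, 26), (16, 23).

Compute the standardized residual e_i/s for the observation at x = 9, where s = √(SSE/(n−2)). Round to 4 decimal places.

0.7276

x=6: ŷ = -5 + 2·6 = 7; e = 3 − 7 = -4
x=7: ŷ = -5 + 2·7 = 9; e = 10 − 9 = 1
x=9: ŷ = -5 + 2·9 = 13; e = 16 − 13 = 3
x=11: ŷ = -5 + 2·11 = 17; e = 16 − 17 = -1
x=13: ŷ = -5 + 2·13 = 21; e = 26 − 21 = 5
x=16: ŷ = -5 + 2·16 = 27; e = 23 − 27 = -4
SSE = 16 + 1 + 9 + 1 + 25 + 16 = 68
s = √(68/4) = 4.12311
e/s = 3 / 4.12311 = 0.7276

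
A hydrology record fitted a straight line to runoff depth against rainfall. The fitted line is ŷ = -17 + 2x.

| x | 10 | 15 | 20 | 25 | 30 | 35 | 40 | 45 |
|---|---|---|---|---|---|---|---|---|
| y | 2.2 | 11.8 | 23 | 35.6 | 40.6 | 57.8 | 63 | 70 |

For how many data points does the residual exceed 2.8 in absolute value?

x=10: ŷ = -17 + 2·10 = 3; e = 2.2 − 3 = -0.8
x=15: ŷ = -17 + 2·15 = 13; e = 11.8 − 13 = -1.2
x=20: ŷ = -17 + 2·20 = 23; e = 23 − 23 = 0
x=25: ŷ = -17 + 2·25 = 33; e = 35.6 − 33 = 2.6
x=30: ŷ = -17 + 2·30 = 43; e = 40.6 − 43 = -2.4
x=35: ŷ = -17 + 2·35 = 53; e = 57.8 − 53 = 4.8
x=40: ŷ = -17 + 2·40 = 63; e = 63 − 63 = 0
x=45: ŷ = -17 + 2·45 = 73; e = 70 − 73 = -3
|e| > 2.8: x=35 (|e|=4.8), x=45 (|e|=3) → 2

2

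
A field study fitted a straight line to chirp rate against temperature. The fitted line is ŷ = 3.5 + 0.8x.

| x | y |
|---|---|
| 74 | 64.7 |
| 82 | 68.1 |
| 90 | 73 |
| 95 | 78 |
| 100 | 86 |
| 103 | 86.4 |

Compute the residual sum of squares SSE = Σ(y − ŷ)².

SSE = 20

x=74: ŷ = 3.5 + 0.8·74 = 62.7; e = 64.7 − 62.7 = 2
x=82: ŷ = 3.5 + 0.8·82 = 69.1; e = 68.1 − 69.1 = -1
x=90: ŷ = 3.5 + 0.8·90 = 75.5; e = 73 − 75.5 = -2.5
x=95: ŷ = 3.5 + 0.8·95 = 79.5; e = 78 − 79.5 = -1.5
x=100: ŷ = 3.5 + 0.8·100 = 83.5; e = 86 − 83.5 = 2.5
x=103: ŷ = 3.5 + 0.8·103 = 85.9; e = 86.4 − 85.9 = 0.5
SSE = 4 + 1 + 6.25 + 2.25 + 6.25 + 0.25 = 20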